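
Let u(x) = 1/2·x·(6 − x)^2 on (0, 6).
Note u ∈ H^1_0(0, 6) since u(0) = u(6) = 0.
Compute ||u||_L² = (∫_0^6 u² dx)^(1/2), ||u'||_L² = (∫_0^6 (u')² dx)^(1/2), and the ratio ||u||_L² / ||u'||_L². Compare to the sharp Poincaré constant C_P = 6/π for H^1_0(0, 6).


||u||_L² / ||u'||_L² = 3*sqrt(14)/7 < C_P = 6/π.

u(x) = 1/2·x·(6 − x)^2, so u'(x) = 3*(x/2 - 3)*(x - 2).
u(x) = 1/2·x·(6 − x)^2 vanishes at x = 0 and x = 6, so u ∈ H^1_0(0, 6). Differentiate via the product rule and integrate the resulting polynomials term by term.
  ∫_0^6 u² dx = ∫_0^6 (x^6/4 - 6*x^5 + 54*x^4 - 216*x^3 + 324*x^2) dx. Term by term:
    ∫_0^6 x^6/4 dx = 69984/7;  ∫_0^6 -6*x^5 dx = -46656;  ∫_0^6 54*x^4 dx = 419904/5;
    ∫_0^6 -216*x^3 dx = -69984;  ∫_0^6 324*x^2 dx = 23328.
  Sum: 69984/7 − 46656 + 419904/5 − 69984 + 23328 = 23328/35.
  ∫_0^6 (u')² dx = ∫_0^6 (9*x^4/4 - 36*x^3 + 198*x^2 - 432*x + 324) dx. Term by term:
    ∫_0^6 9*x^4/4 dx = 17496/5;  ∫_0^6 -36*x^3 dx = -11664;  ∫_0^6 198*x^2 dx = 14256;
    ∫_0^6 -432*x dx = -7776;  ∫_0^6 324 dx = 1944.
  Sum: 17496/5 − 11664 + 14256 − 7776 + 1944 = 1296/5.
∫_0^6 u² dx = 23328/35, so ||u||_L² = 108*sqrt(70)/35.
∫_0^6 (u')² dx = 1296/5, so ||u'||_L² = 36*sqrt(5)/5.
Ratio ||u||_L² / ||u'||_L² = 3*sqrt(14)/7.
Sharp Poincaré constant on H^1_0(0, 6) is C_P = L/π = 6/π, achieved by sin(π/6·x).
A polynomial bump cannot attain the sharp Poincaré constant (only the first sine eigenfunction does), so the ratio is strictly less than C_P, consistent with ||u||_L² ≤ C_P ||u'||_L².


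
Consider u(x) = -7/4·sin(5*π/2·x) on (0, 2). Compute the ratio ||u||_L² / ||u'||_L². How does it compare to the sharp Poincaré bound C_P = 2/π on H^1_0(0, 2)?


||u||_L² / ||u'||_L² = 2/(5*π) < C_P = 2/π.

u(x) = -7/4·sin(5*π/2·x), so u'(x) = -35*π*cos(5*π*x/2)/8.
Writing u(x) = A·sin(kπx/L) with A = -7/4 and k = 5, use ∫_0^L sin²(kπx/L) dx = L/2 and ∫_0^L cos²(kπx/L) dx = L/2.
u² = 49/16·sin²(5*π/2·x) and (u')² = 1225*π^2/64·cos²(5*π/2·x), and each of sin², cos² integrates to L/2 = 1 over (0, 2).
∫_0^2 u² dx = 49/16, so ||u||_L² = 7/4.
∫_0^2 (u')² dx = 1225*π^2/64, so ||u'||_L² = 35*π/8.
Ratio ||u||_L² / ||u'||_L² = 2/(5*π).
Sharp Poincaré constant on H^1_0(0, 2) is C_P = L/π = 2/π, achieved by sin(π/2·x).
This is the k = 5 harmonic; the ratio L/(kπ) is strictly less than C_P = L/π, consistent with the sharp inequality ||u||_L² ≤ C_P ||u'||_L².


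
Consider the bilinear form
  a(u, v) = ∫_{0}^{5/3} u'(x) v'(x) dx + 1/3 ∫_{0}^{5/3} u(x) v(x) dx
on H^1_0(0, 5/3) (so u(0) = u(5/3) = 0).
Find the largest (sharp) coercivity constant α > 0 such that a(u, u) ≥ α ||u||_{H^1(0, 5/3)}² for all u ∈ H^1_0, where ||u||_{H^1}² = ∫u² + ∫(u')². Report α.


α = (25 + 27*π^2)/(3*(25 + 9*π^2))

Coercivity of a(·,·) on H^1_0(0, 5/3) means a(u, u) ≥ α ||u||_{H^1}² for every u ∈ H^1_0.
The interval has length L = 5/3, and Poincaré/coercivity depend only on L. Here a(u, u) = ∫(u')² + (1/3)·∫u².
Here 0 < c = 1/3 < 1. The condition a(u,u) ≥ α||u||_{H^1}² reads (1−α)∫(u')² ≥ (α−c)∫u². Any admissible α is ≤ 1 (rapidly oscillating u have ∫u²/∫(u')² → 0), and α = 1 would force 0 ≥ (1−c)∫u², impossible since c < 1; so 1−α > 0. By the sharp Poincaré inequality on H^1_0 of an interval of length L, ∫(u')² ≥ (π/L)²∫u² with equality for the first sine mode sin(π(x−x₀)/L) (x₀ the left endpoint), so the inequality holds for all u iff (1−α)(π/L)² ≥ α − c, i.e. α ≤ ((π/L)² + c)/((π/L)² + 1) = (1 + c(L/π)²)/(1 + (L/π)²). With (π/L)² = 9*π^2/25 and c = 1/3, the largest admissible constant is α = ((π/L)² + c)/((π/L)² + 1).
Simplifying, α = (25 + 27*π^2)/(3*(25 + 9*π^2)).


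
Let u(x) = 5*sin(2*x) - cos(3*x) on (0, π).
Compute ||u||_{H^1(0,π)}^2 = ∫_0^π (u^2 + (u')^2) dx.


||u||_{H^1(0,π)}^2 = 80 + 135*π/2

u'(x) = 3*sin(3*x) + 10*cos(2*x).
Expand u² and (u')² and integrate term by term on (0, π), using: for integers n ≥ 1, ∫_0^π sin²(nx) dx = ∫_0^π cos²(nx) dx = π/2; for n ≠ n', ∫_0^π sin(nx)sin(n'x) dx = ∫_0^π cos(nx)cos(n'x) dx = 0; and by product-to-sum, ∫_0^π sin(nx)cos(n'x) dx = ½∫_0^π [sin((n+n')x) + sin((n−n')x)] dx, which is 0 when n+n' is even and 2n/(n²−n'²) when n+n' is odd (it need not vanish on (0, π)).
  u² squared terms: (-1)²·∫cos(3x)² dx = 1·π/2 = π/2;  (5)²·∫sin(2x)² dx = 25·π/2 = 25*π/2.
  u² cross terms: 2·(-1)·(5)·∫cos(3x)·sin(2x) dx = -10·(-4/5) = 8.
  So ∫_0^π u² dx = π/2 + 25*π/2 + 8 = 8 + 13*π.
  (u')² squared terms: (3)²·∫sin(3x)² dx = 9·π/2 = 9*π/2;  (10)²·∫cos(2x)² dx = 100·π/2 = 50*π.
  (u')² cross terms: 2·(3)·(10)·∫sin(3x)·cos(2x) dx = 60·(6/5) = 72.
  So ∫_0^π (u')² dx = 9*π/2 + 50*π + 72 = 72 + 109*π/2.
||u||_{H^1}^2 = (8 + 13*π) + (72 + 109*π/2) = 80 + 135*π/2.


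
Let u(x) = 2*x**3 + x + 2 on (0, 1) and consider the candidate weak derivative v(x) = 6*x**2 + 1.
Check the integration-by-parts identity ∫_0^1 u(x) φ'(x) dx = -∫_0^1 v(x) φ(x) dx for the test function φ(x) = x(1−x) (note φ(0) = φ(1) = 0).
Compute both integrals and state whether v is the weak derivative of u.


LHS = -7/15, RHS = -7/15. Yes, v = u' weakly.

u(x) = 2*x**3 + x + 2, classical derivative u'(x) = 6*x**2 + 1.
φ(x) = x(1−x), so φ'(x) = 1 - 2*x.
Note φ(0) = φ(1) = 0, so the boundary term u·φ vanishes.
LHS = ∫_0^1 u(x) φ'(x) dx = ∫_0^1 (-4*x^4 + 2*x^3 - 2*x^2 - 3*x + 2) dx. Term by term:
  ∫_0^1 -4*x^4 dx = -4/5;  ∫_0^1 2*x^3 dx = 1/2;  ∫_0^1 -2*x^2 dx = -2/3;
  ∫_0^1 -3*x dx = -3/2;  ∫_0^1 2 dx = 2.
Sum: -4/5 + 1/2 − 2/3 − 3/2 + 2 = -7/15.
So LHS = -7/15.
∫_0^1 v(x) φ(x) dx = ∫_0^1 (-6*x^4 + 6*x^3 - x^2 + x) dx. Term by term:
  ∫_0^1 -6*x^4 dx = -6/5;  ∫_0^1 6*x^3 dx = 3/2;  ∫_0^1 -x^2 dx = -1/3;
  ∫_0^1 x dx = 1/2.
Sum: -6/5 + 3/2 − 1/3 + 1/2 = 7/15.
So RHS = -∫_0^1 v(x) φ(x) dx = -7/15.
LHS = RHS, so the identity holds for this test φ.
Moreover u is smooth here and v(x) = u'(x) = 6*x**2 + 1 pointwise, so the identity holds for every test function. Hence v is the weak derivative of u.


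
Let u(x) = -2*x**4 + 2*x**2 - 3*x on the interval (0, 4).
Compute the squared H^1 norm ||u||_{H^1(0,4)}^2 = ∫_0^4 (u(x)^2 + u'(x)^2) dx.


||u||_{H^1}^2 = 2215492/9

The H^1 norm (squared) on an interval (0, L) is
  ||u||_{H^1}^2 = ∫_0^L u(x)^2 dx + ∫_0^L u'(x)^2 dx.
Compute u'(x) = -8*x**3 + 4*x - 3.
Then u(x)^2 = 4*x**8 - 8*x**6 + 12*x**5 + 4*x**4 - 12*x**3 + 9*x**2 and u'(x)^2 = 64*x**6 - 64*x**4 + 48*x**3 + 16*x**2 - 24*x + 9.
Integrate each monomial from 0 to 4 using ∫_0^4 c·x^n dx = c·4^(n+1)/(n+1):
  ∫_0^4 u(x)^2 dx = ∫_0^4 (4*x^8 - 8*x^6 + 12*x^5 + 4*x^4 - 12*x^3 + 9*x^2) dx. Term by term:
    ∫_0^4 4*x^8 dx = 1048576/9;  ∫_0^4 -8*x^6 dx = -131072/7;  ∫_0^4 12*x^5 dx = 8192;
    ∫_0^4 4*x^4 dx = 4096/5;  ∫_0^4 -12*x^3 dx = -768;  ∫_0^4 9*x^2 dx = 192.
  Sum: 1048576/9 − 131072/7 + 8192 + 4096/5 − 768 + 192 = 33459008/315.
  ∫_0^4 u'(x)^2 dx = ∫_0^4 (64*x^6 - 64*x^4 + 48*x^3 + 16*x^2 - 24*x + 9) dx. Term by term:
    ∫_0^4 64*x^6 dx = 1048576/7;  ∫_0^4 -64*x^4 dx = -65536/5;  ∫_0^4 48*x^3 dx = 3072;
    ∫_0^4 16*x^2 dx = 1024/3;  ∫_0^4 -24*x dx = -192;  ∫_0^4 9 dx = 36.
  Sum: 1048576/7 − 65536/5 + 3072 + 1024/3 − 192 + 36 = 14694404/105.
Adding: ||u||_{H^1}^2 = 33459008/315 + 14694404/105 = 2215492/9.


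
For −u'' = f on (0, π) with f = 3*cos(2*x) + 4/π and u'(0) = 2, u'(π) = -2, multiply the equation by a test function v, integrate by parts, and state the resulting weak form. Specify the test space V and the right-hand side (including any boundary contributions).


V = H^1(0, π) (v unrestricted at boundary; u is determined up to an additive constant); weak form: ∫_0^π u'v' dx = ∫_0^π (3*cos(2*x) + 4/π) v dx − 2·v(π) − 2·v(0) for all v ∈ V.

Multiply both sides by a test function v and integrate from 0 to π:
  ∫_0^π −u''(x) v(x) dx = ∫_0^π f(x) v(x) dx.
Integrate the LHS by parts once:
  ∫_0^π −u'' v dx = −[u'(x) v(x)]_0^π + ∫_0^π u'(x) v'(x) dx.
Thus ∫_0^π u'(x) v'(x) dx = ∫_0^π f(x) v(x) dx + [u'(x) v(x)]_0^π.
Choose V so that boundary terms are either known or forced to vanish.
u has inhomogeneous Neumann u'(0) = 2, u'(π) = -2. [u' v]_0^π = (-2)·v(π) − (2)·v(0) = − 2·v(π) − 2·v(0). Take V = H^1(0, π); boundary term becomes part of RHS.
Weak formulation: find u (satisfying any essential BC) such that ∫_0^π u'(x) v'(x) dx = ∫_0^π f v dx − 2·v(π) − 2·v(0) for all v ∈ V (Neumann data are natural BCs: they enter the RHS as boundary terms).
Substituting f(x) = 3*cos(2*x) + 4/π, the right-hand side is ∫_0^π (3*cos(2*x) + 4/π) v dx − 2·v(π) − 2·v(0).
Compatibility check (pure Neumann): taking v ≡ 1 ∈ V gives 0 = ∫_0^π f dx + (-2) − (2), i.e. ∫_0^π f dx must equal u'(0) − u'(π) = 4. Indeed ∫_0^π (3*cos(2*x) + 4/π) dx = 4, so the data are compatible. The solution is then unique only up to an additive constant (fix it e.g. by requiring ∫_0^π u dx = 0).


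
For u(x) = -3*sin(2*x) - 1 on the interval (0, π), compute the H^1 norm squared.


||u||_{H^1(0,π)}^2 = 47*π/2

u'(x) = -6*cos(2*x).
Expand u² and (u')² and integrate term by term on (0, π), using: for integers n ≥ 1, ∫_0^π sin²(nx) dx = ∫_0^π cos²(nx) dx = π/2; for n ≠ n', ∫_0^π sin(nx)sin(n'x) dx = ∫_0^π cos(nx)cos(n'x) dx = 0; and by product-to-sum, ∫_0^π sin(nx)cos(n'x) dx = ½∫_0^π [sin((n+n')x) + sin((n−n')x)] dx, which is 0 when n+n' is even and 2n/(n²−n'²) when n+n' is odd (it need not vanish on (0, π)). For the constant mode: ∫_0^π 1 dx = π, ∫_0^π cos(nx) dx = 0, ∫_0^π sin(nx) dx = (1−(−1)^n)/n.
  u² squared terms: (-1)²·∫1 dx = 1·π = π;  (-3)²·∫sin(2x)² dx = 9·π/2 = 9*π/2.
  u² cross terms: 2·(-1)·(-3)·∫1·sin(2x) dx = 6·(0) = 0.
  So ∫_0^π u² dx = π + 9*π/2 + 0 = 11*π/2.
  (u')² squared terms: (-6)²·∫cos(2x)² dx = 36·π/2 = 18*π.
  So ∫_0^π (u')² dx = 18*π.
||u||_{H^1}^2 = (11*π/2) + (18*π) = 47*π/2.


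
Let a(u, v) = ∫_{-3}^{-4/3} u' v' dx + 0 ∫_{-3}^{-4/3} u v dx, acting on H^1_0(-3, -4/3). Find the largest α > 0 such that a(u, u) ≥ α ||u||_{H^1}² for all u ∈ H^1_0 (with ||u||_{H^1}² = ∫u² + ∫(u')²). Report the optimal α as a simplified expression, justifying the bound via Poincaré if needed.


α = 9*π^2/(25 + 9*π^2)

Coercivity of a(·,·) on H^1_0(-3, -4/3) means a(u, u) ≥ α ||u||_{H^1}² for every u ∈ H^1_0.
The interval has length L = 5/3, and Poincaré/coercivity depend only on L. Here a(u, u) = ∫(u')² + (0)·∫u².
Here c = 0, so a(u,u) = ∫(u')² alone. The condition a(u,u) ≥ α||u||_{H^1}² reads (1−α)∫(u')² ≥ (α−c)∫u². Any admissible α is ≤ 1 (rapidly oscillating u have ∫u²/∫(u')² → 0), and α = 1 would force 0 ≥ (1−c)∫u², impossible since c < 1; so 1−α > 0. By the sharp Poincaré inequality on H^1_0 of an interval of length L, ∫(u')² ≥ (π/L)²∫u² with equality for the first sine mode sin(π(x−x₀)/L) (x₀ the left endpoint), so the inequality holds for all u iff (1−α)(π/L)² ≥ α − c, i.e. α ≤ ((π/L)² + c)/((π/L)² + 1) = (1 + c(L/π)²)/(1 + (L/π)²). (Direct route, valid since c ≤ 0: Poincaré gives c∫u² ≥ c(L/π)²∫(u')², so a(u,u) ≥ (1 + c(L/π)²)∫(u')², while ||u||_{H^1}² ≤ (1 + (L/π)²)∫(u')²; dividing yields the same α.) With (π/L)² = 9*π^2/25 and c = 0, the largest admissible constant is α = ((π/L)² + c)/((π/L)² + 1).
Simplifying, α = 9*π^2/(25 + 9*π^2).


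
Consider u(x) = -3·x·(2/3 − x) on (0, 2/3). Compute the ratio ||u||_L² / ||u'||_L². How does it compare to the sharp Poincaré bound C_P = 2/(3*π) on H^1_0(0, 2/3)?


||u||_L² / ||u'||_L² = sqrt(10)/15 < C_P = 2/(3*π).

u(x) = -3·x·(2/3 − x), so u'(x) = 6*x - 2.
u(x) = -3·x·(2/3 − x) vanishes at x = 0 and x = 2/3, so u ∈ H^1_0(0, 2/3). Differentiate via the product rule and integrate the resulting polynomials term by term.
  ∫_0^2/3 u² dx = ∫_0^2/3 (9*x^4 - 12*x^3 + 4*x^2) dx. Term by term:
    ∫_0^2/3 9*x^4 dx = 32/135;  ∫_0^2/3 -12*x^3 dx = -16/27;  ∫_0^2/3 4*x^2 dx = 32/81.
  Sum: 32/135 − 16/27 + 32/81 = 16/405.
  ∫_0^2/3 (u')² dx = ∫_0^2/3 (36*x^2 - 24*x + 4) dx. Term by term:
    ∫_0^2/3 36*x^2 dx = 32/9;  ∫_0^2/3 -24*x dx = -16/3;  ∫_0^2/3 4 dx = 8/3.
  Sum: 32/9 − 16/3 + 8/3 = 8/9.
∫_0^2/3 u² dx = 16/405, so ||u||_L² = 4*sqrt(5)/45.
∫_0^2/3 (u')² dx = 8/9, so ||u'||_L² = 2*sqrt(2)/3.
Ratio ||u||_L² / ||u'||_L² = sqrt(10)/15.
Sharp Poincaré constant on H^1_0(0, 2/3) is C_P = L/π = 2/(3*π), achieved by sin(3*π/2·x).
A polynomial bump cannot attain the sharp Poincaré constant (only the first sine eigenfunction does), so the ratio is strictly less than C_P, consistent with ||u||_L² ≤ C_P ||u'||_L².


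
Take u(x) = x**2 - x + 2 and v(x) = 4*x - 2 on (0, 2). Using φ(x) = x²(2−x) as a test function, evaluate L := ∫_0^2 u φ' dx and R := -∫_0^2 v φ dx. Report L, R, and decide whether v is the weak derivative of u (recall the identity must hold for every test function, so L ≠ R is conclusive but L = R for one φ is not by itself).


LHS = -28/15, RHS = -56/15. No, v is not the weak derivative of u.

u(x) = x**2 - x + 2, classical derivative u'(x) = 2*x - 1.
φ(x) = x²(2−x), so φ'(x) = x*(4 - 3*x).
Note φ(0) = φ(2) = 0, so the boundary term u·φ vanishes.
LHS = ∫_0^2 u(x) φ'(x) dx = ∫_0^2 (-3*x^4 + 7*x^3 - 10*x^2 + 8*x) dx. Term by term:
  ∫_0^2 -3*x^4 dx = -96/5;  ∫_0^2 7*x^3 dx = 28;  ∫_0^2 -10*x^2 dx = -80/3;
  ∫_0^2 8*x dx = 16.
Sum: -96/5 + 28 − 80/3 + 16 = -28/15.
So LHS = -28/15.
∫_0^2 v(x) φ(x) dx = ∫_0^2 (-4*x^4 + 10*x^3 - 4*x^2) dx. Term by term:
  ∫_0^2 -4*x^4 dx = -128/5;  ∫_0^2 10*x^3 dx = 40;  ∫_0^2 -4*x^2 dx = -32/3.
Sum: -128/5 + 40 − 32/3 = 56/15.
So RHS = -∫_0^2 v(x) φ(x) dx = -56/15.
LHS − RHS = 28/15 ≠ 0, so the identity fails.
(For a valid weak derivative the identity must hold for EVERY test function, in particular this one. The failure shows v is NOT the weak derivative of u.)
Correct weak derivative would be u'(x) = 2*x - 1.


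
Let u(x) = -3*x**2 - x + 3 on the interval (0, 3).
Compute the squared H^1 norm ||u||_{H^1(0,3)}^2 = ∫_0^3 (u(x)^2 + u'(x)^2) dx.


||u||_{H^1}^2 = 7869/10

The H^1 norm (squared) on an interval (0, L) is
  ||u||_{H^1}^2 = ∫_0^L u(x)^2 dx + ∫_0^L u'(x)^2 dx.
Compute u'(x) = -6*x - 1.
Then u(x)^2 = 9*x**4 + 6*x**3 - 17*x**2 - 6*x + 9 and u'(x)^2 = 36*x**2 + 12*x + 1.
Integrate each monomial from 0 to 3 using ∫_0^3 c·x^n dx = c·3^(n+1)/(n+1):
  ∫_0^3 u(x)^2 dx = ∫_0^3 (9*x^4 + 6*x^3 - 17*x^2 - 6*x + 9) dx. Term by term:
    ∫_0^3 9*x^4 dx = 2187/5;  ∫_0^3 6*x^3 dx = 243/2;  ∫_0^3 -17*x^2 dx = -153;
    ∫_0^3 -6*x dx = -27;  ∫_0^3 9 dx = 27.
  Sum: 2187/5 + 243/2 − 153 − 27 + 27 = 4059/10.
  ∫_0^3 u'(x)^2 dx = ∫_0^3 (36*x^2 + 12*x + 1) dx. Term by term:
    ∫_0^3 36*x^2 dx = 324;  ∫_0^3 12*x dx = 54;  ∫_0^3 1 dx = 3.
  Sum: 324 + 54 + 3 = 381.
Adding: ||u||_{H^1}^2 = 4059/10 + 381 = 7869/10.


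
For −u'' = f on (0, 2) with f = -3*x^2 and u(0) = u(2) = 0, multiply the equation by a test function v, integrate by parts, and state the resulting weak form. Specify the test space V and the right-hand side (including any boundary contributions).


V = H^1_0(0, 2) (so v(0) = v(2) = 0); weak form: ∫_0^2 u'v' dx = ∫_0^2 (-3*x^2) v dx for all v ∈ V.

Multiply both sides by a test function v and integrate from 0 to 2:
  ∫_0^2 −u''(x) v(x) dx = ∫_0^2 f(x) v(x) dx.
Integrate the LHS by parts once:
  ∫_0^2 −u'' v dx = −[u'(x) v(x)]_0^2 + ∫_0^2 u'(x) v'(x) dx.
Thus ∫_0^2 u'(x) v'(x) dx = ∫_0^2 f(x) v(x) dx + [u'(x) v(x)]_0^2.
Choose V so that boundary terms are either known or forced to vanish.
u is Dirichlet: u(0) = u(2) = 0. Let V = H^1_0(0, 2); then v(0) = v(2) = 0, and [u' v]_0^2 = 0.
Weak formulation: find u (satisfying any essential BC) such that ∫_0^2 u'(x) v'(x) dx = ∫_0^2 f v dx for all v ∈ V.
Substituting f(x) = -3*x^2, the right-hand side is ∫_0^2 (-3*x^2) v dx.


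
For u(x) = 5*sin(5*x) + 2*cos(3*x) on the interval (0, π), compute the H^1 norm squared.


||u||_{H^1(0,π)}^2 = 345*π

u'(x) = -6*sin(3*x) + 25*cos(5*x).
Expand u² and (u')² and integrate term by term on (0, π), using: for integers n ≥ 1, ∫_0^π sin²(nx) dx = ∫_0^π cos²(nx) dx = π/2; for n ≠ n', ∫_0^π sin(nx)sin(n'x) dx = ∫_0^π cos(nx)cos(n'x) dx = 0; and by product-to-sum, ∫_0^π sin(nx)cos(n'x) dx = ½∫_0^π [sin((n+n')x) + sin((n−n')x)] dx, which is 0 when n+n' is even and 2n/(n²−n'²) when n+n' is odd (it need not vanish on (0, π)).
  u² squared terms: (2)²·∫cos(3x)² dx = 4·π/2 = 2*π;  (5)²·∫sin(5x)² dx = 25·π/2 = 25*π/2.
  u² cross terms: 2·(2)·(5)·∫cos(3x)·sin(5x) dx = 20·(0) = 0.
  So ∫_0^π u² dx = 2*π + 25*π/2 + 0 = 29*π/2.
  (u')² squared terms: (-6)²·∫sin(3x)² dx = 36·π/2 = 18*π;  (25)²·∫cos(5x)² dx = 625·π/2 = 625*π/2.
  (u')² cross terms: 2·(-6)·(25)·∫sin(3x)·cos(5x) dx = -300·(0) = 0.
  So ∫_0^π (u')² dx = 18*π + 625*π/2 + 0 = 661*π/2.
||u||_{H^1}^2 = (29*π/2) + (661*π/2) = 345*π.


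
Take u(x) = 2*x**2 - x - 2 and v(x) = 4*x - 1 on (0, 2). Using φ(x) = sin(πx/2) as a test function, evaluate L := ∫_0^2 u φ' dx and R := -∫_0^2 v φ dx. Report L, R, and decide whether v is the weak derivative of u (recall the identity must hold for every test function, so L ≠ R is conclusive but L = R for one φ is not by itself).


LHS = -12/π, RHS = -12/π. Yes, v = u' weakly.

u(x) = 2*x**2 - x - 2, classical derivative u'(x) = 4*x - 1.
φ(x) = sin(πx/2), so φ'(x) = π*cos(π*x/2)/2.
Note φ(0) = φ(2) = 0, so the boundary term u·φ vanishes.
LHS = ∫_0^2 u(x) φ'(x) dx = ∫_0^2 (π*x^2*cos(π*x/2) - π*x*cos(π*x/2)/2 - π*cos(π*x/2)) dx. Term by term:
  ∫_0^2 -π*cos(π*x/2) dx = 0;  ∫_0^2 π*x^2*cos(π*x/2) dx = -16/π;  ∫_0^2 -π*x*cos(π*x/2)/2 dx = 4/π.
Sum: 0 − 16/π + 4/π = -12/π.
So LHS = -12/π.
∫_0^2 v(x) φ(x) dx = ∫_0^2 (4*x*sin(π*x/2) - sin(π*x/2)) dx. Term by term:
  ∫_0^2 -sin(π*x/2) dx = -4/π;  ∫_0^2 4*x*sin(π*x/2) dx = 16/π.
Sum: -4/π + 16/π = 12/π.
So RHS = -∫_0^2 v(x) φ(x) dx = -12/π.
LHS = RHS, so the identity holds for this test φ.
Moreover u is smooth here and v(x) = u'(x) = 4*x - 1 pointwise, so the identity holds for every test function. Hence v is the weak derivative of u.


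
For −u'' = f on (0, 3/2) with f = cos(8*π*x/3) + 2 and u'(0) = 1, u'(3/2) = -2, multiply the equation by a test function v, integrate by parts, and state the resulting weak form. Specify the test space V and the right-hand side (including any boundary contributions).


V = H^1(0, 3/2) (v unrestricted at boundary; u is determined up to an additive constant); weak form: ∫_0^3/2 u'v' dx = ∫_0^3/2 (cos(8*π*x/3) + 2) v dx − 2·v(3/2) − v(0) for all v ∈ V.

Multiply both sides by a test function v and integrate from 0 to 3/2:
  ∫_0^3/2 −u''(x) v(x) dx = ∫_0^3/2 f(x) v(x) dx.
Integrate the LHS by parts once:
  ∫_0^3/2 −u'' v dx = −[u'(x) v(x)]_0^3/2 + ∫_0^3/2 u'(x) v'(x) dx.
Thus ∫_0^3/2 u'(x) v'(x) dx = ∫_0^3/2 f(x) v(x) dx + [u'(x) v(x)]_0^3/2.
Choose V so that boundary terms are either known or forced to vanish.
u has inhomogeneous Neumann u'(0) = 1, u'(3/2) = -2. [u' v]_0^3/2 = (-2)·v(3/2) − (1)·v(0) = − 2·v(3/2) − v(0). Take V = H^1(0, 3/2); boundary term becomes part of RHS.
Weak formulation: find u (satisfying any essential BC) such that ∫_0^3/2 u'(x) v'(x) dx = ∫_0^3/2 f v dx − 2·v(3/2) − v(0) for all v ∈ V (Neumann data are natural BCs: they enter the RHS as boundary terms).
Substituting f(x) = cos(8*π*x/3) + 2, the right-hand side is ∫_0^3/2 (cos(8*π*x/3) + 2) v dx − 2·v(3/2) − v(0).
Compatibility check (pure Neumann): taking v ≡ 1 ∈ V gives 0 = ∫_0^3/2 f dx + (-2) − (1), i.e. ∫_0^3/2 f dx must equal u'(0) − u'(3/2) = 3. Indeed ∫_0^3/2 (cos(8*π*x/3) + 2) dx = 3, so the data are compatible. The solution is then unique only up to an additive constant (fix it e.g. by requiring ∫_0^3/2 u dx = 0).


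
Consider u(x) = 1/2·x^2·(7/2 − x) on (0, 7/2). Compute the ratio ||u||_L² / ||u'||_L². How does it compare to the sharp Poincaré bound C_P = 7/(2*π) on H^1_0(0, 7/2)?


||u||_L² / ||u'||_L² = sqrt(14)/4 < C_P = 7/(2*π).

u(x) = 1/2·x^2·(7/2 − x), so u'(x) = x*(7 - 3*x)/2.
u(x) = 1/2·x^2·(7/2 − x) vanishes at x = 0 and x = 7/2, so u ∈ H^1_0(0, 7/2). Differentiate via the product rule and integrate the resulting polynomials term by term.
  ∫_0^7/2 u² dx = ∫_0^7/2 (x^6/4 - 7*x^5/4 + 49*x^4/16) dx. Term by term:
    ∫_0^7/2 x^6/4 dx = 117649/512;  ∫_0^7/2 -7*x^5/4 dx = -823543/1536;  ∫_0^7/2 49*x^4/16 dx = 823543/2560.
  Sum: 117649/512 − 823543/1536 + 823543/2560 = 117649/7680.
  ∫_0^7/2 (u')² dx = ∫_0^7/2 (9*x^4/4 - 21*x^3/2 + 49*x^2/4) dx. Term by term:
    ∫_0^7/2 9*x^4/4 dx = 151263/640;  ∫_0^7/2 -21*x^3/2 dx = -50421/128;  ∫_0^7/2 49*x^2/4 dx = 16807/96.
  Sum: 151263/640 − 50421/128 + 16807/96 = 16807/960.
∫_0^7/2 u² dx = 117649/7680, so ||u||_L² = 343*sqrt(30)/480.
∫_0^7/2 (u')² dx = 16807/960, so ||u'||_L² = 49*sqrt(105)/120.
Ratio ||u||_L² / ||u'||_L² = sqrt(14)/4.
Sharp Poincaré constant on H^1_0(0, 7/2) is C_P = L/π = 7/(2*π), achieved by sin(2*π/7·x).
A polynomial bump cannot attain the sharp Poincaré constant (only the first sine eigenfunction does), so the ratio is strictly less than C_P, consistent with ||u||_L² ≤ C_P ||u'||_L².


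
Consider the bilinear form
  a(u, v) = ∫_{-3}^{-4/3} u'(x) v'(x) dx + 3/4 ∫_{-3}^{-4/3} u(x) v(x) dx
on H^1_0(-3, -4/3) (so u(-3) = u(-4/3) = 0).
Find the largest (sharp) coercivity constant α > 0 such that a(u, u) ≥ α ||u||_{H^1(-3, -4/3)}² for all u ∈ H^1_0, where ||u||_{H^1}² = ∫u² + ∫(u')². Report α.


α = 3*(25 + 12*π^2)/(4*(25 + 9*π^2))

Coercivity of a(·,·) on H^1_0(-3, -4/3) means a(u, u) ≥ α ||u||_{H^1}² for every u ∈ H^1_0.
The interval has length L = 5/3, and Poincaré/coercivity depend only on L. Here a(u, u) = ∫(u')² + (3/4)·∫u².
Here 0 < c = 3/4 < 1. The condition a(u,u) ≥ α||u||_{H^1}² reads (1−α)∫(u')² ≥ (α−c)∫u². Any admissible α is ≤ 1 (rapidly oscillating u have ∫u²/∫(u')² → 0), and α = 1 would force 0 ≥ (1−c)∫u², impossible since c < 1; so 1−α > 0. By the sharp Poincaré inequality on H^1_0 of an interval of length L, ∫(u')² ≥ (π/L)²∫u² with equality for the first sine mode sin(π(x−x₀)/L) (x₀ the left endpoint), so the inequality holds for all u iff (1−α)(π/L)² ≥ α − c, i.e. α ≤ ((π/L)² + c)/((π/L)² + 1) = (1 + c(L/π)²)/(1 + (L/π)²). With (π/L)² = 9*π^2/25 and c = 3/4, the largest admissible constant is α = ((π/L)² + c)/((π/L)² + 1).
Simplifying, α = 3*(25 + 12*π^2)/(4*(25 + 9*π^2)).


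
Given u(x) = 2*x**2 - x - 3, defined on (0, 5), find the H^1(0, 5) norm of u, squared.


||u||_{H^1}^2 = 6325/3

The H^1 norm (squared) on an interval (0, L) is
  ||u||_{H^1}^2 = ∫_0^L u(x)^2 dx + ∫_0^L u'(x)^2 dx.
Compute u'(x) = 4*x - 1.
Then u(x)^2 = 4*x**4 - 4*x**3 - 11*x**2 + 6*x + 9 and u'(x)^2 = 16*x**2 - 8*x + 1.
Integrate each monomial from 0 to 5 using ∫_0^5 c·x^n dx = c·5^(n+1)/(n+1):
  ∫_0^5 u(x)^2 dx = ∫_0^5 (4*x^4 - 4*x^3 - 11*x^2 + 6*x + 9) dx. Term by term:
    ∫_0^5 4*x^4 dx = 2500;  ∫_0^5 -4*x^3 dx = -625;  ∫_0^5 -11*x^2 dx = -1375/3;
    ∫_0^5 6*x dx = 75;  ∫_0^5 9 dx = 45.
  Sum: 2500 − 625 − 1375/3 + 75 + 45 = 4610/3.
  ∫_0^5 u'(x)^2 dx = ∫_0^5 (16*x^2 - 8*x + 1) dx. Term by term:
    ∫_0^5 16*x^2 dx = 2000/3;  ∫_0^5 -8*x dx = -100;  ∫_0^5 1 dx = 5.
  Sum: 2000/3 − 100 + 5 = 1715/3.
Adding: ||u||_{H^1}^2 = 4610/3 + 1715/3 = 6325/3.


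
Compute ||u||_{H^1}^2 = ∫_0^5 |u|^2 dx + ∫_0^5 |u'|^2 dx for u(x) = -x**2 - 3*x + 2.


||u||_{H^1}^2 = 4005/2

The H^1 norm (squared) on an interval (0, L) is
  ||u||_{H^1}^2 = ∫_0^L u(x)^2 dx + ∫_0^L u'(x)^2 dx.
Compute u'(x) = -2*x - 3.
Then u(x)^2 = x**4 + 6*x**3 + 5*x**2 - 12*x + 4 and u'(x)^2 = 4*x**2 + 12*x + 9.
Integrate each monomial from 0 to 5 using ∫_0^5 c·x^n dx = c·5^(n+1)/(n+1):
  ∫_0^5 u(x)^2 dx = ∫_0^5 (x^4 + 6*x^3 + 5*x^2 - 12*x + 4) dx. Term by term:
    ∫_0^5 x^4 dx = 625;  ∫_0^5 6*x^3 dx = 1875/2;  ∫_0^5 5*x^2 dx = 625/3;
    ∫_0^5 -12*x dx = -150;  ∫_0^5 4 dx = 20.
  Sum: 625 + 1875/2 + 625/3 − 150 + 20 = 9845/6.
  ∫_0^5 u'(x)^2 dx = ∫_0^5 (4*x^2 + 12*x + 9) dx. Term by term:
    ∫_0^5 4*x^2 dx = 500/3;  ∫_0^5 12*x dx = 150;  ∫_0^5 9 dx = 45.
  Sum: 500/3 + 150 + 45 = 1085/3.
Adding: ||u||_{H^1}^2 = 9845/6 + 1085/3 = 4005/2.


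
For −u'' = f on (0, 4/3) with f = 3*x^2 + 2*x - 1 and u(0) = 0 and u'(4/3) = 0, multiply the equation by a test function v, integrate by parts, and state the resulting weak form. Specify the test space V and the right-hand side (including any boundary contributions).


V = {v ∈ H^1(0, 4/3) : v(0) = 0} (test functions vanish at x = 0 where u is specified); weak form: ∫_0^4/3 u'v' dx = ∫_0^4/3 (3*x^2 + 2*x - 1) v dx for all v ∈ V.

Multiply both sides by a test function v and integrate from 0 to 4/3:
  ∫_0^4/3 −u''(x) v(x) dx = ∫_0^4/3 f(x) v(x) dx.
Integrate the LHS by parts once:
  ∫_0^4/3 −u'' v dx = −[u'(x) v(x)]_0^4/3 + ∫_0^4/3 u'(x) v'(x) dx.
Thus ∫_0^4/3 u'(x) v'(x) dx = ∫_0^4/3 f(x) v(x) dx + [u'(x) v(x)]_0^4/3.
Choose V so that boundary terms are either known or forced to vanish.
Mixed BC: u(0) = 0 (Dirichlet) and u'(4/3) = 0 (Neumann). Define V = {v ∈ H^1(0, 4/3) : v(0) = 0}. Then [u' v]_0^4/3 = u'(4/3)·v(4/3) − u'(0)·0 = 0.
Weak formulation: find u (satisfying any essential BC) such that ∫_0^4/3 u'(x) v'(x) dx = ∫_0^4/3 f v dx for all v ∈ V (Dirichlet at 0 absorbed into V; the Neumann datum at x = 4/3 is zero, so no boundary term remains).
Substituting f(x) = 3*x^2 + 2*x - 1, the right-hand side is ∫_0^4/3 (3*x^2 + 2*x - 1) v dx.


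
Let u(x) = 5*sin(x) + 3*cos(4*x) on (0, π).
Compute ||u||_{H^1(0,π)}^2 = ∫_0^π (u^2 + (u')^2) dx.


||u||_{H^1(0,π)}^2 = -68 + 203*π/2

u'(x) = -12*sin(4*x) + 5*cos(x).
Expand u² and (u')² and integrate term by term on (0, π), using: for integers n ≥ 1, ∫_0^π sin²(nx) dx = ∫_0^π cos²(nx) dx = π/2; for n ≠ n', ∫_0^π sin(nx)sin(n'x) dx = ∫_0^π cos(nx)cos(n'x) dx = 0; and by product-to-sum, ∫_0^π sin(nx)cos(n'x) dx = ½∫_0^π [sin((n+n')x) + sin((n−n')x)] dx, which is 0 when n+n' is even and 2n/(n²−n'²) when n+n' is odd (it need not vanish on (0, π)).
  u² squared terms: (3)²·∫cos(4x)² dx = 9·π/2 = 9*π/2;  (5)²·∫sin(x)² dx = 25·π/2 = 25*π/2.
  u² cross terms: 2·(3)·(5)·∫cos(4x)·sin(x) dx = 30·(-2/15) = -4.
  So ∫_0^π u² dx = 9*π/2 + 25*π/2 − 4 = -4 + 17*π.
  (u')² squared terms: (-12)²·∫sin(4x)² dx = 144·π/2 = 72*π;  (5)²·∫cos(x)² dx = 25·π/2 = 25*π/2.
  (u')² cross terms: 2·(-12)·(5)·∫sin(4x)·cos(x) dx = -120·(8/15) = -64.
  So ∫_0^π (u')² dx = 72*π + 25*π/2 − 64 = -64 + 169*π/2.
||u||_{H^1}^2 = (-4 + 17*π) + (-64 + 169*π/2) = -68 + 203*π/2.


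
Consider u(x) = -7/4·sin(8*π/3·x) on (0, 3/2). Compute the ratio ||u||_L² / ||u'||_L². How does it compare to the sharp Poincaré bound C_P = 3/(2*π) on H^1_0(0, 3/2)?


||u||_L² / ||u'||_L² = 3/(8*π) < C_P = 3/(2*π).

u(x) = -7/4·sin(8*π/3·x), so u'(x) = -14*π*cos(8*π*x/3)/3.
Writing u(x) = A·sin(kπx/L) with A = -7/4 and k = 4, use ∫_0^L sin²(kπx/L) dx = L/2 and ∫_0^L cos²(kπx/L) dx = L/2.
u² = 49/16·sin²(8*π/3·x) and (u')² = 196*π^2/9·cos²(8*π/3·x), and each of sin², cos² integrates to L/2 = 3/4 over (0, 3/2).
∫_0^3/2 u² dx = 147/64, so ||u||_L² = 7*sqrt(3)/8.
∫_0^3/2 (u')² dx = 49*π^2/3, so ||u'||_L² = 7*sqrt(3)*π/3.
Ratio ||u||_L² / ||u'||_L² = 3/(8*π).
Sharp Poincaré constant on H^1_0(0, 3/2) is C_P = L/π = 3/(2*π), achieved by sin(2*π/3·x).
This is the k = 4 harmonic; the ratio L/(kπ) is strictly less than C_P = L/π, consistent with the sharp inequality ||u||_L² ≤ C_P ||u'||_L².


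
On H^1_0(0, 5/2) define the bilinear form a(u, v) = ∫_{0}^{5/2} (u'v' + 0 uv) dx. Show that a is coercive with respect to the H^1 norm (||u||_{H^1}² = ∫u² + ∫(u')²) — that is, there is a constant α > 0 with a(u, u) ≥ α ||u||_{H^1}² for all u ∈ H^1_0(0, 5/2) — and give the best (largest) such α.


α = 4*π^2/(25 + 4*π^2)

Coercivity of a(·,·) on H^1_0(0, 5/2) means a(u, u) ≥ α ||u||_{H^1}² for every u ∈ H^1_0.
The interval has length L = 5/2, and Poincaré/coercivity depend only on L. Here a(u, u) = ∫(u')² + (0)·∫u².
Here c = 0, so a(u,u) = ∫(u')² alone. The condition a(u,u) ≥ α||u||_{H^1}² reads (1−α)∫(u')² ≥ (α−c)∫u². Any admissible α is ≤ 1 (rapidly oscillating u have ∫u²/∫(u')² → 0), and α = 1 would force 0 ≥ (1−c)∫u², impossible since c < 1; so 1−α > 0. By the sharp Poincaré inequality on H^1_0 of an interval of length L, ∫(u')² ≥ (π/L)²∫u² with equality for the first sine mode sin(π(x−x₀)/L) (x₀ the left endpoint), so the inequality holds for all u iff (1−α)(π/L)² ≥ α − c, i.e. α ≤ ((π/L)² + c)/((π/L)² + 1) = (1 + c(L/π)²)/(1 + (L/π)²). (Direct route, valid since c ≤ 0: Poincaré gives c∫u² ≥ c(L/π)²∫(u')², so a(u,u) ≥ (1 + c(L/π)²)∫(u')², while ||u||_{H^1}² ≤ (1 + (L/π)²)∫(u')²; dividing yields the same α.) With (π/L)² = 4*π^2/25 and c = 0, the largest admissible constant is α = ((π/L)² + c)/((π/L)² + 1).
Simplifying, α = 4*π^2/(25 + 4*π^2).


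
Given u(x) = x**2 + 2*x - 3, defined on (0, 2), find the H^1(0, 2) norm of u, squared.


||u||_{H^1}^2 = 686/15

The H^1 norm (squared) on an interval (0, L) is
  ||u||_{H^1}^2 = ∫_0^L u(x)^2 dx + ∫_0^L u'(x)^2 dx.
Compute u'(x) = 2*x + 2.
Then u(x)^2 = x**4 + 4*x**3 - 2*x**2 - 12*x + 9 and u'(x)^2 = 4*x**2 + 8*x + 4.
Integrate each monomial from 0 to 2 using ∫_0^2 c·x^n dx = c·2^(n+1)/(n+1):
  ∫_0^2 u(x)^2 dx = ∫_0^2 (x^4 + 4*x^3 - 2*x^2 - 12*x + 9) dx. Term by term:
    ∫_0^2 x^4 dx = 32/5;  ∫_0^2 4*x^3 dx = 16;  ∫_0^2 -2*x^2 dx = -16/3;
    ∫_0^2 -12*x dx = -24;  ∫_0^2 9 dx = 18.
  Sum: 32/5 + 16 − 16/3 − 24 + 18 = 166/15.
  ∫_0^2 u'(x)^2 dx = ∫_0^2 (4*x^2 + 8*x + 4) dx. Term by term:
    ∫_0^2 4*x^2 dx = 32/3;  ∫_0^2 8*x dx = 16;  ∫_0^2 4 dx = 8.
  Sum: 32/3 + 16 + 8 = 104/3.
Adding: ||u||_{H^1}^2 = 166/15 + 104/3 = 686/15.


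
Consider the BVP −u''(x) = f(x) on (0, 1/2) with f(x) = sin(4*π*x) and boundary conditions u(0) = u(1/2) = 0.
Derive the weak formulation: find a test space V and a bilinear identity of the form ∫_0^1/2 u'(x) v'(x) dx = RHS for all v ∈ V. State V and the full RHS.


V = H^1_0(0, 1/2) (so v(0) = v(1/2) = 0); weak form: ∫_0^1/2 u'v' dx = ∫_0^1/2 (sin(4*π*x)) v dx for all v ∈ V.

Multiply both sides by a test function v and integrate from 0 to 1/2:
  ∫_0^1/2 −u''(x) v(x) dx = ∫_0^1/2 f(x) v(x) dx.
Integrate the LHS by parts once:
  ∫_0^1/2 −u'' v dx = −[u'(x) v(x)]_0^1/2 + ∫_0^1/2 u'(x) v'(x) dx.
Thus ∫_0^1/2 u'(x) v'(x) dx = ∫_0^1/2 f(x) v(x) dx + [u'(x) v(x)]_0^1/2.
Choose V so that boundary terms are either known or forced to vanish.
u is Dirichlet: u(0) = u(1/2) = 0. Let V = H^1_0(0, 1/2); then v(0) = v(1/2) = 0, and [u' v]_0^1/2 = 0.
Weak formulation: find u (satisfying any essential BC) such that ∫_0^1/2 u'(x) v'(x) dx = ∫_0^1/2 f v dx for all v ∈ V.
Substituting f(x) = sin(4*π*x), the right-hand side is ∫_0^1/2 (sin(4*π*x)) v dx.


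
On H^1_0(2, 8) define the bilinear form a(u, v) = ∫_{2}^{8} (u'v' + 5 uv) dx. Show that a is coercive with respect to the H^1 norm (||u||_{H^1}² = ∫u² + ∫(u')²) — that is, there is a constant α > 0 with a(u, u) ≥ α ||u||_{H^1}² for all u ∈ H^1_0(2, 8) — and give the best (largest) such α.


α = 1

Coercivity of a(·,·) on H^1_0(2, 8) means a(u, u) ≥ α ||u||_{H^1}² for every u ∈ H^1_0.
The interval has length L = 6, and Poincaré/coercivity depend only on L. Here a(u, u) = ∫(u')² + (5)·∫u².
Here c = 5 ≥ 1, so a(u,u) = ∫(u')² + c∫u² ≥ ∫(u')² + ∫u² = ||u||_{H^1}², i.e. α = 1 works. No larger α is possible: a(u,u) ≥ α||u||_{H^1}² means (1−α)∫(u')² ≥ (α−c)∫u², and for the modes u_n = sin(nπ(x−x₀)/L) (x₀ the left endpoint) one has ∫u_n²/∫(u_n')² = (L/(nπ))² → 0, so a(u_n,u_n)/||u_n||_{H^1}² → 1. Hence the optimal constant is α = 1.
Therefore α = 1.


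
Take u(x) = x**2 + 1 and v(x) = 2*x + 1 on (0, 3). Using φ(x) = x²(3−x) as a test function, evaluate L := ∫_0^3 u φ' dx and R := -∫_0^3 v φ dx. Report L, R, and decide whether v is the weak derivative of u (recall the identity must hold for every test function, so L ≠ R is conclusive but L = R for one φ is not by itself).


LHS = -243/10, RHS = -621/20. No, v is not the weak derivative of u.

u(x) = x**2 + 1, classical derivative u'(x) = 2*x.
φ(x) = x²(3−x), so φ'(x) = 3*x*(2 - x).
Note φ(0) = φ(3) = 0, so the boundary term u·φ vanishes.
LHS = ∫_0^3 u(x) φ'(x) dx = ∫_0^3 (-3*x^4 + 6*x^3 - 3*x^2 + 6*x) dx. Term by term:
  ∫_0^3 -3*x^4 dx = -729/5;  ∫_0^3 6*x^3 dx = 243/2;  ∫_0^3 -3*x^2 dx = -27;
  ∫_0^3 6*x dx = 27.
Sum: -729/5 + 243/2 − 27 + 27 = -243/10.
So LHS = -243/10.
∫_0^3 v(x) φ(x) dx = ∫_0^3 (-2*x^4 + 5*x^3 + 3*x^2) dx. Term by term:
  ∫_0^3 -2*x^4 dx = -486/5;  ∫_0^3 5*x^3 dx = 405/4;  ∫_0^3 3*x^2 dx = 27.
Sum: -486/5 + 405/4 + 27 = 621/20.
So RHS = -∫_0^3 v(x) φ(x) dx = -621/20.
LHS − RHS = 27/4 ≠ 0, so the identity fails.
(For a valid weak derivative the identity must hold for EVERY test function, in particular this one. The failure shows v is NOT the weak derivative of u.)
Correct weak derivative would be u'(x) = 2*x.


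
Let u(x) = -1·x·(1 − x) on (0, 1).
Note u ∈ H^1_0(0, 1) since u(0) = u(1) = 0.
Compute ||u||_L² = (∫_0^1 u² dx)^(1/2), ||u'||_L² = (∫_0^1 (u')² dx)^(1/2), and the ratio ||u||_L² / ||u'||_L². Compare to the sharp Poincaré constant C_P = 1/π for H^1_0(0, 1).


||u||_L² / ||u'||_L² = sqrt(10)/10 < C_P = 1/π.

u(x) = -1·x·(1 − x), so u'(x) = 2*x - 1.
u(x) = -1·x·(1 − x) vanishes at x = 0 and x = 1, so u ∈ H^1_0(0, 1). Differentiate via the product rule and integrate the resulting polynomials term by term.
  ∫_0^1 u² dx = ∫_0^1 (x^4 - 2*x^3 + x^2) dx. Term by term:
    ∫_0^1 x^4 dx = 1/5;  ∫_0^1 -2*x^3 dx = -1/2;  ∫_0^1 x^2 dx = 1/3.
  Sum: 1/5 − 1/2 + 1/3 = 1/30.
  ∫_0^1 (u')² dx = ∫_0^1 (4*x^2 - 4*x + 1) dx. Term by term:
    ∫_0^1 4*x^2 dx = 4/3;  ∫_0^1 -4*x dx = -2;  ∫_0^1 1 dx = 1.
  Sum: 4/3 − 2 + 1 = 1/3.
∫_0^1 u² dx = 1/30, so ||u||_L² = sqrt(30)/30.
∫_0^1 (u')² dx = 1/3, so ||u'||_L² = sqrt(3)/3.
Ratio ||u||_L² / ||u'||_L² = sqrt(10)/10.
Sharp Poincaré constant on H^1_0(0, 1) is C_P = L/π = 1/π, achieved by sin(π·x).
A polynomial bump cannot attain the sharp Poincaré constant (only the first sine eigenfunction does), so the ratio is strictly less than C_P, consistent with ||u||_L² ≤ C_P ||u'||_L².


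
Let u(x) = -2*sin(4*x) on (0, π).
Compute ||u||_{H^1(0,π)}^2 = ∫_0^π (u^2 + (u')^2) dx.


||u||_{H^1(0,π)}^2 = 34*π

u'(x) = -8*cos(4*x).
Expand u² and (u')² and integrate term by term on (0, π), using: for integers n ≥ 1, ∫_0^π sin²(nx) dx = ∫_0^π cos²(nx) dx = π/2; for n ≠ n', ∫_0^π sin(nx)sin(n'x) dx = ∫_0^π cos(nx)cos(n'x) dx = 0; and by product-to-sum, ∫_0^π sin(nx)cos(n'x) dx = ½∫_0^π [sin((n+n')x) + sin((n−n')x)] dx, which is 0 when n+n' is even and 2n/(n²−n'²) when n+n' is odd (it need not vanish on (0, π)).
  u² squared terms: (-2)²·∫sin(4x)² dx = 4·π/2 = 2*π.
  So ∫_0^π u² dx = 2*π.
  (u')² squared terms: (-8)²·∫cos(4x)² dx = 64·π/2 = 32*π.
  So ∫_0^π (u')² dx = 32*π.
||u||_{H^1}^2 = (2*π) + (32*π) = 34*π.


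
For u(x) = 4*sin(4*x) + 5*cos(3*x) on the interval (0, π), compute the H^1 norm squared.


||u||_{H^1(0,π)}^2 = 3200/7 + 261*π

u'(x) = -15*sin(3*x) + 16*cos(4*x).
Expand u² and (u')² and integrate term by term on (0, π), using: for integers n ≥ 1, ∫_0^π sin²(nx) dx = ∫_0^π cos²(nx) dx = π/2; for n ≠ n', ∫_0^π sin(nx)sin(n'x) dx = ∫_0^π cos(nx)cos(n'x) dx = 0; and by product-to-sum, ∫_0^π sin(nx)cos(n'x) dx = ½∫_0^π [sin((n+n')x) + sin((n−n')x)] dx, which is 0 when n+n' is even and 2n/(n²−n'²) when n+n' is odd (it need not vanish on (0, π)).
  u² squared terms: (4)²·∫sin(4x)² dx = 16·π/2 = 8*π;  (5)²·∫cos(3x)² dx = 25·π/2 = 25*π/2.
  u² cross terms: 2·(4)·(5)·∫sin(4x)·cos(3x) dx = 40·(8/7) = 320/7.
  So ∫_0^π u² dx = 8*π + 25*π/2 + 320/7 = 320/7 + 41*π/2.
  (u')² squared terms: (-15)²·∫sin(3x)² dx = 225·π/2 = 225*π/2;  (16)²·∫cos(4x)² dx = 256·π/2 = 128*π.
  (u')² cross terms: 2·(-15)·(16)·∫sin(3x)·cos(4x) dx = -480·(-6/7) = 2880/7.
  So ∫_0^π (u')² dx = 225*π/2 + 128*π + 2880/7 = 2880/7 + 481*π/2.
||u||_{H^1}^2 = (320/7 + 41*π/2) + (2880/7 + 481*π/2) = 3200/7 + 261*π.


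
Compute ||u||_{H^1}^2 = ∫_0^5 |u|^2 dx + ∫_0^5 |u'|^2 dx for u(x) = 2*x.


||u||_{H^1}^2 = 560/3

The H^1 norm (squared) on an interval (0, L) is
  ||u||_{H^1}^2 = ∫_0^L u(x)^2 dx + ∫_0^L u'(x)^2 dx.
Compute u'(x) = 2.
Then u(x)^2 = 4*x**2 and u'(x)^2 = 4.
Integrate each monomial from 0 to 5 using ∫_0^5 c·x^n dx = c·5^(n+1)/(n+1):
  ∫_0^5 u(x)^2 dx = ∫_0^5 (4*x^2) dx. Term by term:
    ∫_0^5 4*x^2 dx = 500/3.
  ∫_0^5 u'(x)^2 dx = ∫_0^5 (4) dx. Term by term:
    ∫_0^5 4 dx = 20.
Adding: ||u||_{H^1}^2 = 500/3 + 20 = 560/3.


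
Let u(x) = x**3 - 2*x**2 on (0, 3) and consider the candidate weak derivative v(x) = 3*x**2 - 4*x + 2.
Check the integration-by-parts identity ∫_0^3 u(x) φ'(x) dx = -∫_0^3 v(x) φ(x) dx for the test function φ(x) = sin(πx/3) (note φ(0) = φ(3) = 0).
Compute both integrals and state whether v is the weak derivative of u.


LHS = -45/π + 324/π^3, RHS = -57/π + 324/π^3. No, v is not the weak derivative of u.

u(x) = x**3 - 2*x**2, classical derivative u'(x) = 3*x**2 - 4*x.
φ(x) = sin(πx/3), so φ'(x) = π*cos(π*x/3)/3.
Note φ(0) = φ(3) = 0, so the boundary term u·φ vanishes.
LHS = ∫_0^3 u(x) φ'(x) dx = ∫_0^3 (π*x^3*cos(π*x/3)/3 - 2*π*x^2*cos(π*x/3)/3) dx. Term by term:
  ∫_0^3 -2*π*x^2*cos(π*x/3)/3 dx = 36/π;  ∫_0^3 π*x^3*cos(π*x/3)/3 dx = -81/π + 324/π^3.
Sum: 36/π + -81/π + 324/π^3 = -45/π + 324/π^3.
So LHS = -45/π + 324/π^3.
∫_0^3 v(x) φ(x) dx = ∫_0^3 (3*x^2*sin(π*x/3) - 4*x*sin(π*x/3) + 2*sin(π*x/3)) dx. Term by term:
  ∫_0^3 2*sin(π*x/3) dx = 12/π;  ∫_0^3 -4*x*sin(π*x/3) dx = -36/π;  ∫_0^3 3*x^2*sin(π*x/3) dx = -324/π^3 + 81/π.
Sum: 12/π − 36/π + -324/π^3 + 81/π = -324/π^3 + 57/π.
So RHS = -∫_0^3 v(x) φ(x) dx = -57/π + 324/π^3.
LHS − RHS = 12/π ≠ 0, so the identity fails.
(For a valid weak derivative the identity must hold for EVERY test function, in particular this one. The failure shows v is NOT the weak derivative of u.)
Correct weak derivative would be u'(x) = 3*x**2 - 4*x.


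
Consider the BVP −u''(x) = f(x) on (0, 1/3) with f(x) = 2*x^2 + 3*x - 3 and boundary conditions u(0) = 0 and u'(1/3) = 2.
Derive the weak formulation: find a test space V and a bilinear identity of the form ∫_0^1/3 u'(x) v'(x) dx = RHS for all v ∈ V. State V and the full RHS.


V = {v ∈ H^1(0, 1/3) : v(0) = 0} (test functions vanish at x = 0 where u is specified); weak form: ∫_0^1/3 u'v' dx = ∫_0^1/3 (2*x^2 + 3*x - 3) v dx + 2·v(1/3) for all v ∈ V.

Multiply both sides by a test function v and integrate from 0 to 1/3:
  ∫_0^1/3 −u''(x) v(x) dx = ∫_0^1/3 f(x) v(x) dx.
Integrate the LHS by parts once:
  ∫_0^1/3 −u'' v dx = −[u'(x) v(x)]_0^1/3 + ∫_0^1/3 u'(x) v'(x) dx.
Thus ∫_0^1/3 u'(x) v'(x) dx = ∫_0^1/3 f(x) v(x) dx + [u'(x) v(x)]_0^1/3.
Choose V so that boundary terms are either known or forced to vanish.
Mixed BC: u(0) = 0 (Dirichlet) and u'(1/3) = 2 (Neumann). Define V = {v ∈ H^1(0, 1/3) : v(0) = 0}. Then [u' v]_0^1/3 = u'(1/3)·v(1/3) − u'(0)·0 = 2·v(1/3).
Weak formulation: find u (satisfying any essential BC) such that ∫_0^1/3 u'(x) v'(x) dx = ∫_0^1/3 f v dx + 2·v(1/3) for all v ∈ V (Dirichlet at 0 absorbed into V; Neumann datum at x = 1/3 contributes the boundary term).
Substituting f(x) = 2*x^2 + 3*x - 3, the right-hand side is ∫_0^1/3 (2*x^2 + 3*x - 3) v dx + 2·v(1/3).
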